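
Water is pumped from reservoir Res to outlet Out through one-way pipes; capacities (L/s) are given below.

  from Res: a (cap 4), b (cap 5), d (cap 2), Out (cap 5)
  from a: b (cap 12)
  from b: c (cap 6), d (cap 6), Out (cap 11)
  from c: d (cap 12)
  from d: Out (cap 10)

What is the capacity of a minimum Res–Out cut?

16

Augment Res→Out: bottleneck 5, flow now 5.
Augment Res→b→Out: bottleneck 5, flow now 10.
Augment Res→d→Out: bottleneck 2, flow now 12.
Augment Res→a→b→Out: bottleneck 4, flow now 16.
No augmenting path remains; maximum flow = 16.
By max-flow min-cut, the minimum cut capacity equals the max flow.
In the residual graph, reachable from Res: {Res}.
Min-cut edges: Res→a (4), Res→b (5), Res→d (2), Res→Out (5); capacity 4 + 5 + 2 + 5 = 16.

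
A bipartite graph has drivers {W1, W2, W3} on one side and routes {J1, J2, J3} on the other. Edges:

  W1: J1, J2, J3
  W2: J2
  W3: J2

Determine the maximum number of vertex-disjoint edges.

Unit-capacity flow: source→left, listed edges, right→sink; max matching = max flow.
Augmenting path W1→J1 (+1); matched 1.
Augmenting path W2→J2 (+1); matched 2.
No augmenting path remains; maximum matching = 2.
König certificate: {W1, J2} is a vertex cover of size 2 (every listed pair touches it), so no matching can be larger.

2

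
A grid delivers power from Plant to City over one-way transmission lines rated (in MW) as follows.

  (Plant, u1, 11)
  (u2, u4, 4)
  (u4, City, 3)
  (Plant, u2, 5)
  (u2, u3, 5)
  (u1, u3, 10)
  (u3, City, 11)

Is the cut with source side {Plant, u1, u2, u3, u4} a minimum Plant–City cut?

Given cut capacity: 11 + 3 = 14.
Augment Plant→u1→u3→City: bottleneck 10, flow now 10.
Augment Plant→u2→u3→City: bottleneck 1, flow now 11.
Augment Plant→u2→u4→City: bottleneck 3, flow now 14.
No augmenting path remains; maximum flow = 14.
Cut capacity 14 equals the max flow, so it is a minimum cut.

Yes — it is a minimum cut (capacity 14).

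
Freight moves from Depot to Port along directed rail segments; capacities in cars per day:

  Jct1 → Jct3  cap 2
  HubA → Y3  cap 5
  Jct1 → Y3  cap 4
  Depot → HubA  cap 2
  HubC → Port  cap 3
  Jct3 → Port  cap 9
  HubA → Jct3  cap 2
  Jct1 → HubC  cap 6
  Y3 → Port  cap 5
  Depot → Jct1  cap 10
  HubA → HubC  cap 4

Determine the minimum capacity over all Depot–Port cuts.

Augment Depot→HubA→HubC→Port: bottleneck 2, flow now 2.
Augment Depot→Jct1→HubC→Port: bottleneck 1, flow now 3.
Augment Depot→Jct1→Jct3→Port: bottleneck 2, flow now 5.
Augment Depot→Jct1→Y3→Port: bottleneck 4, flow now 9.
Augment Depot→Jct1→HubC→HubA→Jct3→Port: bottleneck 2, flow now 11. (uses reverse residual edge)
No augmenting path remains; maximum flow = 11.
By max-flow min-cut, the minimum cut capacity equals the max flow.
In the residual graph, reachable from Depot: {Depot, Jct1, HubC}.
Min-cut edges: Depot→HubA (2), Jct1→Jct3 (2), Jct1→Y3 (4), HubC→Port (3); capacity 2 + 2 + 4 + 3 = 11.

11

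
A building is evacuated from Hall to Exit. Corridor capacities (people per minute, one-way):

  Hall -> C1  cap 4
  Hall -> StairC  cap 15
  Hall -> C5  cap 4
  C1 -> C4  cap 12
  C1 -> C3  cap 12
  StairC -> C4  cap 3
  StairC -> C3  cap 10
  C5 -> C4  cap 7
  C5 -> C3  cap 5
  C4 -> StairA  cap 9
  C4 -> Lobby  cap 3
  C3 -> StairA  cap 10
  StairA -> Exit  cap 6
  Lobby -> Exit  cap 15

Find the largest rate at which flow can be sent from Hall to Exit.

9

Augment Hall→C1→C4→StairA→Exit: bottleneck 4, flow now 4.
Augment Hall→StairC→C4→StairA→Exit: bottleneck 2, flow now 6.
Augment Hall→StairC→C4→Lobby→Exit: bottleneck 1, flow now 7.
Augment Hall→C5→C4→Lobby→Exit: bottleneck 2, flow now 9.
No augmenting path remains; maximum flow = 9.
In the residual graph, reachable from Hall: {Hall, C1, StairC, C5, C4, C3, StairA}.
Min-cut edges: C4→Lobby (3), StairA→Exit (6); capacity 3 + 6 = 9.
This cut is saturated, so no flow can exceed 9.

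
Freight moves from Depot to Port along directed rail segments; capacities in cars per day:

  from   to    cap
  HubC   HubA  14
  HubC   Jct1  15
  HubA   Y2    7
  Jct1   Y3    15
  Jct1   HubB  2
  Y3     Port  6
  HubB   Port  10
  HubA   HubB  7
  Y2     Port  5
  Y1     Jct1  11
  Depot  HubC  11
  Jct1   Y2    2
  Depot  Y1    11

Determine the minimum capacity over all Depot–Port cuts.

20

Augment Depot→Y1→Jct1→Y3→Port: bottleneck 6, flow now 6.
Augment Depot→Y1→Jct1→HubB→Port: bottleneck 2, flow now 8.
Augment Depot→Y1→Jct1→Y2→Port: bottleneck 2, flow now 10.
Augment Depot→HubC→HubA→HubB→Port: bottleneck 7, flow now 17.
Augment Depot→HubC→HubA→Y2→Port: bottleneck 3, flow now 20.
No augmenting path remains; maximum flow = 20.
By max-flow min-cut, the minimum cut capacity equals the max flow.
In the residual graph, reachable from Depot: {Depot, Y1, HubC, HubA, Jct1, Y3, Y2}.
Min-cut edges: HubA→HubB (7), Jct1→HubB (2), Y3→Port (6), Y2→Port (5); capacity 7 + 2 + 6 + 5 = 20.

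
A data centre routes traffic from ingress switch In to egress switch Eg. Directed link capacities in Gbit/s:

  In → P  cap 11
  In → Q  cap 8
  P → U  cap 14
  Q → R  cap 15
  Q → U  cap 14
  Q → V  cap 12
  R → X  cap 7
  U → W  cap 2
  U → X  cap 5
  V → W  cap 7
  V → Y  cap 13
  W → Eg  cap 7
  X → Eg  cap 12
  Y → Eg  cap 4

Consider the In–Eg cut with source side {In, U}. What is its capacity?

26

Edges leaving {In, U}: In→P (11), In→Q (8), U→W (2), U→X (5).
Cut capacity = 11 + 8 + 2 + 5 = 26.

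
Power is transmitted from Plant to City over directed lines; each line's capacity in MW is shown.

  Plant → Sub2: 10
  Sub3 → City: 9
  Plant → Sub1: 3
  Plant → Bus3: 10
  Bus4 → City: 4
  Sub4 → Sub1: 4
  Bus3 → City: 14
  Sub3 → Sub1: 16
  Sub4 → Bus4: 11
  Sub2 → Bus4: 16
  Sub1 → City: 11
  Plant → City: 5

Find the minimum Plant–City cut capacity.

Augment Plant→City: bottleneck 5, flow now 5.
Augment Plant→Bus3→City: bottleneck 10, flow now 15.
Augment Plant→Sub1→City: bottleneck 3, flow now 18.
Augment Plant→Sub2→Bus4→City: bottleneck 4, flow now 22.
No augmenting path remains; maximum flow = 22.
By max-flow min-cut, the minimum cut capacity equals the max flow.
In the residual graph, reachable from Plant: {Plant, Sub2, Bus4}.
Min-cut edges: Plant→Bus3 (10), Plant→Sub1 (3), Plant→City (5), Bus4→City (4); capacity 10 + 3 + 5 + 4 = 22.

22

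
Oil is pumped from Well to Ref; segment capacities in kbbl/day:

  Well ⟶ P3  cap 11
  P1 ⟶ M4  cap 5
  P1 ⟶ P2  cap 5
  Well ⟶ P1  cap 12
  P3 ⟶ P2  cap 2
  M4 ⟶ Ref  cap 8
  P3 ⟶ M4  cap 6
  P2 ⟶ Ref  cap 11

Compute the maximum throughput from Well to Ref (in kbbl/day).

Augment Well→P3→P2→Ref: bottleneck 2, flow now 2.
Augment Well→P3→M4→Ref: bottleneck 6, flow now 8.
Augment Well→P1→P2→Ref: bottleneck 5, flow now 13.
Augment Well→P1→M4→Ref: bottleneck 2, flow now 15.
No augmenting path remains; maximum flow = 15.
In the residual graph, reachable from Well: {Well, P3, P1, M4}.
Min-cut edges: P3→P2 (2), P1→P2 (5), M4→Ref (8); capacity 2 + 5 + 8 = 15.
This cut is saturated, so no flow can exceed 15.

15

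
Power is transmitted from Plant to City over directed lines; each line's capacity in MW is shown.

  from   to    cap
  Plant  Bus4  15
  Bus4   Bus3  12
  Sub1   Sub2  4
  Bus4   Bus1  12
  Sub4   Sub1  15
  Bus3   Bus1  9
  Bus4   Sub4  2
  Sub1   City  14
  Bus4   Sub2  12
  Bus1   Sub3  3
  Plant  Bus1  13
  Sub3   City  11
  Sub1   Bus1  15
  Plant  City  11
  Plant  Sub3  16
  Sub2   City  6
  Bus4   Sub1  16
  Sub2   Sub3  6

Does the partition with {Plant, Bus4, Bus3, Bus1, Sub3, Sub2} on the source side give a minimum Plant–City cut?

Given cut capacity: 11 + 2 + 16 + 11 + 6 = 46.
Augment Plant→City: bottleneck 11, flow now 11.
Augment Plant→Sub3→City: bottleneck 11, flow now 22.
Augment Plant→Bus4→Sub1→City: bottleneck 14, flow now 36.
Augment Plant→Bus4→Sub2→City: bottleneck 1, flow now 37.
No augmenting path remains; maximum flow = 37.
In the residual graph, reachable from Plant: {Plant, Bus1, Sub3}.
Min-cut edges: Plant→Bus4 (15), Plant→City (11), Sub3→City (11); capacity 15 + 11 + 11 = 37.
Cut capacity 46 exceeds the max flow 37, so it is not minimum.

No — its capacity is 46, but the minimum cut has capacity 37.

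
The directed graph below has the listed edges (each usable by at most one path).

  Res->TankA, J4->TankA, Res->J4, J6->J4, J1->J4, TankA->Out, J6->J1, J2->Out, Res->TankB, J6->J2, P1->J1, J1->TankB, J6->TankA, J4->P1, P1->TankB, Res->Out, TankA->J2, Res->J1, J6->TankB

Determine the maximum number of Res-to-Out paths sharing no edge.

Assign every edge capacity 1; by Menger, the answer equals the max flow.
Path Res→Out (+1); total 1.
Path Res→TankA→Out (+1); total 2.
Path Res→J4→TankA→J2→Out (+1); total 3.
No residual Res→Out path; max flow = 3.
Certifying cut of size 3: {J4→TankA, Res→Out, Res→TankA}.

3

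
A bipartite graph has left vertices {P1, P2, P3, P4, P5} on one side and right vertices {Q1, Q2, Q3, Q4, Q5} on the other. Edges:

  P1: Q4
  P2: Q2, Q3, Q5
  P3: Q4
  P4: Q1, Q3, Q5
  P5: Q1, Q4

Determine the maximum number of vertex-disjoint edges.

4

Unit-capacity flow: source→left, listed edges, right→sink; max matching = max flow.
Augmenting path P1→Q4 (+1); matched 1.
Augmenting path P2→Q2 (+1); matched 2.
Augmenting path P4→Q1 (+1); matched 3.
Augmenting path P5→Q1→P4→Q3 (+1); matched 4.
No augmenting path remains; maximum matching = 4.
König certificate: {P2, P4, P5, Q4} is a vertex cover of size 4 (every listed pair touches it), so no matching can be larger.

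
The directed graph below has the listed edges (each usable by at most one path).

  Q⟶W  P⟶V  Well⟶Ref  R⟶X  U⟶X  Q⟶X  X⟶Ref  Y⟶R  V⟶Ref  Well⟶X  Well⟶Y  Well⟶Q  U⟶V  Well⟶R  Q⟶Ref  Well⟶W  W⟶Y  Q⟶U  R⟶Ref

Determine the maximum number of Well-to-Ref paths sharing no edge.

4

Assign every edge capacity 1; by Menger, the answer equals the max flow.
Path Well→Ref (+1); total 1.
Path Well→Q→Ref (+1); total 2.
Path Well→R→Ref (+1); total 3.
Path Well→X→Ref (+1); total 4.
No residual Well→Ref path; max flow = 4.
Certifying cut of size 4: {R→Ref, Well→Q, Well→Ref, X→Ref}.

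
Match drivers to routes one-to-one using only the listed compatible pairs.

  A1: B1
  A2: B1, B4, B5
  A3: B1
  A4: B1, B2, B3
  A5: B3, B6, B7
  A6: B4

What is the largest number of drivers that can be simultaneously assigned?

5

Unit-capacity flow: source→left, listed edges, right→sink; max matching = max flow.
Augmenting path A1→B1 (+1); matched 1.
Augmenting path A2→B4 (+1); matched 2.
Augmenting path A4→B2 (+1); matched 3.
Augmenting path A5→B3 (+1); matched 4.
Augmenting path A6→B4→A2→B5 (+1); matched 5.
No augmenting path remains; maximum matching = 5.
König certificate: {A2, A4, A5, A6, B1} is a vertex cover of size 5 (every listed pair touches it), so no matching can be larger.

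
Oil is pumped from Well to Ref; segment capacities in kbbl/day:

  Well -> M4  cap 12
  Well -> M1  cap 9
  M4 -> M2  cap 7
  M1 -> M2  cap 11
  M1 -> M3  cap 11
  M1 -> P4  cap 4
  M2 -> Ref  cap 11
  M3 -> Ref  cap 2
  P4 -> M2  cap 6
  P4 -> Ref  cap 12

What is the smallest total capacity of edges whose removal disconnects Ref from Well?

Augment Well→M4→M2→Ref: bottleneck 7, flow now 7.
Augment Well→M1→M2→Ref: bottleneck 4, flow now 11.
Augment Well→M1→M3→Ref: bottleneck 2, flow now 13.
Augment Well→M1→P4→Ref: bottleneck 3, flow now 16.
No augmenting path remains; maximum flow = 16.
By max-flow min-cut, the minimum cut capacity equals the max flow.
In the residual graph, reachable from Well: {Well, M4}.
Min-cut edges: Well→M1 (9), M4→M2 (7); capacity 9 + 7 = 16.

16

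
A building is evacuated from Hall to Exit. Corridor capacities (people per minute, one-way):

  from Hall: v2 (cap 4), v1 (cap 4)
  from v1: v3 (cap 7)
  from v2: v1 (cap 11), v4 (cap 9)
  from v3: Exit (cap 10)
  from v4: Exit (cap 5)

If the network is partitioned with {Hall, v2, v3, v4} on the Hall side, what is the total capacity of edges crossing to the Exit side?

Edges leaving {Hall, v2, v3, v4}: Hall→v1 (4), v2→v1 (11), v3→Exit (10), v4→Exit (5).
Cut capacity = 4 + 11 + 10 + 5 = 30.

30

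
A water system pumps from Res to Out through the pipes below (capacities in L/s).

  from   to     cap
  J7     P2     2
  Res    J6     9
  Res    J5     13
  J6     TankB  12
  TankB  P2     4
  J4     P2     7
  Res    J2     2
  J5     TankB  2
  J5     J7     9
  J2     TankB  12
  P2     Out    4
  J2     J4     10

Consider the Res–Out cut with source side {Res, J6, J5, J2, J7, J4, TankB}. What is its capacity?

13

Edges leaving {Res, J6, J5, J2, J7, J4, TankB}: J7→P2 (2), J4→P2 (7), TankB→P2 (4).
Cut capacity = 2 + 7 + 4 = 13.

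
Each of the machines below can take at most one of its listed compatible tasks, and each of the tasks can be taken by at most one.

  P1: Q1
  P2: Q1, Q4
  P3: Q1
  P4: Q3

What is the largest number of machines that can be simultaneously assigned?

Unit-capacity flow: source→left, listed edges, right→sink; max matching = max flow.
Augmenting path P1→Q1 (+1); matched 1.
Augmenting path P2→Q4 (+1); matched 2.
Augmenting path P4→Q3 (+1); matched 3.
No augmenting path remains; maximum matching = 3.
König certificate: {P2, P4, Q1} is a vertex cover of size 3 (every listed pair touches it), so no matching can be larger.

3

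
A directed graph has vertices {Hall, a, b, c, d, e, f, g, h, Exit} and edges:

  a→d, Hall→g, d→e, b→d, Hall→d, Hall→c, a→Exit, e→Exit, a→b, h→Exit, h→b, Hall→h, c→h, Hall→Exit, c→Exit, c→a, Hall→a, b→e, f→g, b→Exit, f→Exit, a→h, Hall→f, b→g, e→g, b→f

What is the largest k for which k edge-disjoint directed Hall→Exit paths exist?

6

Assign every edge capacity 1; by Menger, the answer equals the max flow.
Path Hall→Exit (+1); total 1.
Path Hall→a→Exit (+1); total 2.
Path Hall→c→Exit (+1); total 3.
Path Hall→f→Exit (+1); total 4.
Path Hall→h→Exit (+1); total 5.
Path Hall→d→e→Exit (+1); total 6.
No residual Hall→Exit path; max flow = 6.
Certifying cut of size 6: {Hall→Exit, Hall→a, Hall→c, Hall→d, Hall→f, Hall→h}.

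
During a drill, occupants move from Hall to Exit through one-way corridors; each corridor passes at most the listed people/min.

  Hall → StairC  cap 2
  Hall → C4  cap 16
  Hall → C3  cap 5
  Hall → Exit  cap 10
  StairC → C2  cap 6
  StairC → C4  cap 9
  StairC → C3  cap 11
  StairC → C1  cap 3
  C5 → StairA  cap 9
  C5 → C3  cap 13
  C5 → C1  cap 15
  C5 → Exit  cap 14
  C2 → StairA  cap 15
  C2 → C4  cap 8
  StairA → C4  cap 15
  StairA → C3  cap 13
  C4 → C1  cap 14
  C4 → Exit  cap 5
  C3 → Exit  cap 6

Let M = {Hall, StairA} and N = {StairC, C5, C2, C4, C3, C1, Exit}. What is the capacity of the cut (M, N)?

61

Edges leaving {Hall, StairA}: Hall→StairC (2), Hall→C4 (16), Hall→C3 (5), Hall→Exit (10), StairA→C4 (15), StairA→C3 (13).
Cut capacity = 2 + 16 + 5 + 10 + 15 + 13 = 61.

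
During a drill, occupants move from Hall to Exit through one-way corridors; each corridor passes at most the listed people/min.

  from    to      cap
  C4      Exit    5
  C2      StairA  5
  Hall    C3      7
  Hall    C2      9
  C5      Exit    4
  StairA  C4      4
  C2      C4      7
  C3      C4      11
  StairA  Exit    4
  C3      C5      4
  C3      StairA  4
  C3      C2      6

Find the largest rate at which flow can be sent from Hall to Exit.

13

Augment Hall→C3→C4→Exit: bottleneck 5, flow now 5.
Augment Hall→C3→StairA→Exit: bottleneck 2, flow now 7.
Augment Hall→C2→StairA→Exit: bottleneck 2, flow now 9.
Augment Hall→C2→C4→C3→C5→Exit: bottleneck 4, flow now 13. (uses reverse residual edge)
No augmenting path remains; maximum flow = 13.
In the residual graph, reachable from Hall: {Hall, C3, C2, C4, StairA}.
Min-cut edges: C3→C5 (4), C4→Exit (5), StairA→Exit (4); capacity 4 + 5 + 4 = 13.
This cut is saturated, so no flow can exceed 13.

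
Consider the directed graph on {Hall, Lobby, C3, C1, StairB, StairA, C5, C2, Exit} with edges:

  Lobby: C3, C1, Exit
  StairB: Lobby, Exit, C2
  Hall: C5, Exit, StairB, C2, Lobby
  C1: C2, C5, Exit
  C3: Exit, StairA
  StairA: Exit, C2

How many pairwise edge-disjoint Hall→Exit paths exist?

3

Assign every edge capacity 1; by Menger, the answer equals the max flow.
Path Hall→Exit (+1); total 1.
Path Hall→Lobby→Exit (+1); total 2.
Path Hall→StairB→Exit (+1); total 3.
No residual Hall→Exit path; max flow = 3.
Certifying cut of size 3: {Hall→Exit, Hall→Lobby, Hall→StairB}.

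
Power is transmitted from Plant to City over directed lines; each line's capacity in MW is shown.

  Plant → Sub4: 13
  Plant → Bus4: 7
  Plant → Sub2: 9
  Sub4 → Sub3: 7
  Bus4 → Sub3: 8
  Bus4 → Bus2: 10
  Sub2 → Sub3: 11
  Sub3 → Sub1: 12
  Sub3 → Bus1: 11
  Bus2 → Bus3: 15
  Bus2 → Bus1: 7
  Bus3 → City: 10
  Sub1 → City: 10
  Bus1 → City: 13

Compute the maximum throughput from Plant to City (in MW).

Augment Plant→Sub4→Sub3→Sub1→City: bottleneck 7, flow now 7.
Augment Plant→Bus4→Sub3→Sub1→City: bottleneck 3, flow now 10.
Augment Plant→Bus4→Sub3→Bus1→City: bottleneck 4, flow now 14.
Augment Plant→Sub2→Sub3→Bus1→City: bottleneck 7, flow now 21.
Augment Plant→Sub2→Sub3→Bus4→Bus2→Bus3→City: bottleneck 2, flow now 23. (uses reverse residual edge)
No augmenting path remains; maximum flow = 23.
In the residual graph, reachable from Plant: {Plant, Sub4}.
Min-cut edges: Plant→Bus4 (7), Plant→Sub2 (9), Sub4→Sub3 (7); capacity 7 + 9 + 7 = 23.
This cut is saturated, so no flow can exceed 23.

23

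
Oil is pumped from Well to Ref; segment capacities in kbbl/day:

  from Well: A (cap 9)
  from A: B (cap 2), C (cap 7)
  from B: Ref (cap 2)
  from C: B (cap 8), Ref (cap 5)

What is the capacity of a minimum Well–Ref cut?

Augment Well→A→B→Ref: bottleneck 2, flow now 2.
Augment Well→A→C→Ref: bottleneck 5, flow now 7.
No augmenting path remains; maximum flow = 7.
By max-flow min-cut, the minimum cut capacity equals the max flow.
In the residual graph, reachable from Well: {Well, A, B, C}.
Min-cut edges: B→Ref (2), C→Ref (5); capacity 2 + 5 = 7.

7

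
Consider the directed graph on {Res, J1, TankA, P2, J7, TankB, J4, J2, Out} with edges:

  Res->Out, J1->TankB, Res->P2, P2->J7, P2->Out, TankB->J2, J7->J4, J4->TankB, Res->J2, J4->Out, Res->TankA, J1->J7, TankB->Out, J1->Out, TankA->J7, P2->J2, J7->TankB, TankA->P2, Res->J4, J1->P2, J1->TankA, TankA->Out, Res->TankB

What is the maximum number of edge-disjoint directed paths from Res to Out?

5

Assign every edge capacity 1; by Menger, the answer equals the max flow.
Path Res→Out (+1); total 1.
Path Res→TankA→Out (+1); total 2.
Path Res→P2→Out (+1); total 3.
Path Res→TankB→Out (+1); total 4.
Path Res→J4→Out (+1); total 5.
No residual Res→Out path; max flow = 5.
Certifying cut of size 5: {Res→J4, Res→Out, Res→P2, Res→TankA, Res→TankB}.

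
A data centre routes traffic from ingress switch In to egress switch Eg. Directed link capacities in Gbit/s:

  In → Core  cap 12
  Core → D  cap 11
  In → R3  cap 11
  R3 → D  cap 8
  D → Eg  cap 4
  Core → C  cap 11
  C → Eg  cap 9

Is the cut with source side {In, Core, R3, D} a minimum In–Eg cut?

Given cut capacity: 11 + 4 = 15.
Augment In→Core→C→Eg: bottleneck 9, flow now 9.
Augment In→Core→D→Eg: bottleneck 3, flow now 12.
Augment In→R3→D→Eg: bottleneck 1, flow now 13.
No augmenting path remains; maximum flow = 13.
In the residual graph, reachable from In: {In, Core, R3, C, D}.
Min-cut edges: C→Eg (9), D→Eg (4); capacity 9 + 4 = 13.
Cut capacity 15 exceeds the max flow 13, so it is not minimum.

No — its capacity is 15, but the minimum cut has capacity 13.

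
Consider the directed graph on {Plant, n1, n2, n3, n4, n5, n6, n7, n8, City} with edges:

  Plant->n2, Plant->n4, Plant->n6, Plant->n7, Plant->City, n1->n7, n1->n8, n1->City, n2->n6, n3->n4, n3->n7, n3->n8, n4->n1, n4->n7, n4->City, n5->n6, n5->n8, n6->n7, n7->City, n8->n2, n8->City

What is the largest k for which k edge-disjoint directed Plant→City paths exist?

Assign every edge capacity 1; by Menger, the answer equals the max flow.
Path Plant→City (+1); total 1.
Path Plant→n4→City (+1); total 2.
Path Plant→n7→City (+1); total 3.
No residual Plant→City path; max flow = 3.
Certifying cut of size 3: {Plant→City, Plant→n4, n7→City}.

3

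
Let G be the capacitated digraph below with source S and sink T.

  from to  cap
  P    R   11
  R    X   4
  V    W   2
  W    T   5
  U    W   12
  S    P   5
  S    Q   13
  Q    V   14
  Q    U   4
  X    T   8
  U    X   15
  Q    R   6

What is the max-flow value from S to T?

Augment S→P→R→X→T: bottleneck 4, flow now 4.
Augment S→Q→U→W→T: bottleneck 4, flow now 8.
Augment S→Q→V→W→T: bottleneck 1, flow now 9.
Augment S→Q→V→W→U→X→T: bottleneck 1, flow now 10. (uses reverse residual edge)
No augmenting path remains; maximum flow = 10.
In the residual graph, reachable from S: {S, P, Q, R, V}.
Min-cut edges: Q→U (4), R→X (4), V→W (2); capacity 4 + 4 + 2 = 10.
This cut is saturated, so no flow can exceed 10.

10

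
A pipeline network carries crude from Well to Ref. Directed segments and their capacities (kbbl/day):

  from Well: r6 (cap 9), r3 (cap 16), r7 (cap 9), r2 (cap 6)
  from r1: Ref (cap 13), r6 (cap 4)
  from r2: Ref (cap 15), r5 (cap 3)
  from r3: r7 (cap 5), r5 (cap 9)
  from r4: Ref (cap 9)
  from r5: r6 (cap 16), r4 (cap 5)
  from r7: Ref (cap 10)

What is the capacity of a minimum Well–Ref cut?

Augment Well→r2→Ref: bottleneck 6, flow now 6.
Augment Well→r7→Ref: bottleneck 9, flow now 15.
Augment Well→r3→r7→Ref: bottleneck 1, flow now 16.
Augment Well→r3→r5→r4→Ref: bottleneck 5, flow now 21.
No augmenting path remains; maximum flow = 21.
By max-flow min-cut, the minimum cut capacity equals the max flow.
In the residual graph, reachable from Well: {Well, r3, r5, r6, r7}.
Min-cut edges: Well→r2 (6), r5→r4 (5), r7→Ref (10); capacity 6 + 5 + 10 = 21.

21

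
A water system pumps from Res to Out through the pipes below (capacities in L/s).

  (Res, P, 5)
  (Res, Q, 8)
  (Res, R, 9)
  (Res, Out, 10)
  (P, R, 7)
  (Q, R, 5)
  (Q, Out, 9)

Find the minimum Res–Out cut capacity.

Augment Res→Out: bottleneck 10, flow now 10.
Augment Res→Q→Out: bottleneck 8, flow now 18.
No augmenting path remains; maximum flow = 18.
By max-flow min-cut, the minimum cut capacity equals the max flow.
In the residual graph, reachable from Res: {Res, P, R}.
Min-cut edges: Res→Q (8), Res→Out (10); capacity 8 + 10 = 18.

18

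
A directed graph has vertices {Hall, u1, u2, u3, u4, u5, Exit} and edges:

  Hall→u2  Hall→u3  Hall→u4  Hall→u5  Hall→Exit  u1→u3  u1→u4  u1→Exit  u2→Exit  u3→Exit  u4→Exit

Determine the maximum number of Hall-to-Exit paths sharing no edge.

4

Assign every edge capacity 1; by Menger, the answer equals the max flow.
Path Hall→Exit (+1); total 1.
Path Hall→u2→Exit (+1); total 2.
Path Hall→u3→Exit (+1); total 3.
Path Hall→u4→Exit (+1); total 4.
No residual Hall→Exit path; max flow = 4.
Certifying cut of size 4: {Hall→Exit, Hall→u2, Hall→u3, Hall→u4}.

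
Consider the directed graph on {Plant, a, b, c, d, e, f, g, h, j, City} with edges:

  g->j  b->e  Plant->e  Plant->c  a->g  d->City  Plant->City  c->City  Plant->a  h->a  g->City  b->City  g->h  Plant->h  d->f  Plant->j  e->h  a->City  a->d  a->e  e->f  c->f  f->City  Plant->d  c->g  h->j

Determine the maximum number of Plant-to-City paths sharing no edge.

6

Assign every edge capacity 1; by Menger, the answer equals the max flow.
Path Plant→City (+1); total 1.
Path Plant→a→City (+1); total 2.
Path Plant→c→City (+1); total 3.
Path Plant→d→City (+1); total 4.
Path Plant→e→f→City (+1); total 5.
Path Plant→h→a→g→City (+1); total 6.
No residual Plant→City path; max flow = 6.
Certifying cut of size 6: {Plant→City, Plant→a, Plant→c, Plant→d, Plant→e, Plant→h}.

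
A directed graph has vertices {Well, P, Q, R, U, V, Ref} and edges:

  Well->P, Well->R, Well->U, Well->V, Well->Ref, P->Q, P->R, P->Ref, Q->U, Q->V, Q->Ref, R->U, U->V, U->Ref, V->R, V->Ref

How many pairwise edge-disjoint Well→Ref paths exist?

Assign every edge capacity 1; by Menger, the answer equals the max flow.
Path Well→Ref (+1); total 1.
Path Well→P→Ref (+1); total 2.
Path Well→U→Ref (+1); total 3.
Path Well→V→Ref (+1); total 4.
No residual Well→Ref path; max flow = 4.
Certifying cut of size 4: {U→Ref, V→Ref, Well→P, Well→Ref}.

4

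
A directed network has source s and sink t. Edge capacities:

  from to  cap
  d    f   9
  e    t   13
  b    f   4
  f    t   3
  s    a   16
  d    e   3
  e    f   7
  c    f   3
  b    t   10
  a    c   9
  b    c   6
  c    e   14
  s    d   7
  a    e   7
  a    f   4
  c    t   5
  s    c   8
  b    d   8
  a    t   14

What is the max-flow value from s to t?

30

Augment s→a→t: bottleneck 14, flow now 14.
Augment s→c→t: bottleneck 5, flow now 19.
Augment s→a→e→t: bottleneck 2, flow now 21.
Augment s→c→e→t: bottleneck 3, flow now 24.
Augment s→d→e→t: bottleneck 3, flow now 27.
Augment s→d→f→t: bottleneck 3, flow now 30.
No augmenting path remains; maximum flow = 30.
In the residual graph, reachable from s: {s, d, f}.
Min-cut edges: s→a (16), s→c (8), d→e (3), f→t (3); capacity 16 + 8 + 3 + 3 = 30.
This cut is saturated, so no flow can exceed 30.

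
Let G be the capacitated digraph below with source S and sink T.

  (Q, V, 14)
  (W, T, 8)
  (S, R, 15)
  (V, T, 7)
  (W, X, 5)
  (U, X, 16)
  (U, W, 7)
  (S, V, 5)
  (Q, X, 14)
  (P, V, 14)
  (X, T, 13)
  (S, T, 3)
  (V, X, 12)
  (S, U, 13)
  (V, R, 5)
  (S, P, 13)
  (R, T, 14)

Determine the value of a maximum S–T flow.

Augment S→T: bottleneck 3, flow now 3.
Augment S→R→T: bottleneck 14, flow now 17.
Augment S→V→T: bottleneck 5, flow now 22.
Augment S→P→V→T: bottleneck 2, flow now 24.
Augment S→U→W→T: bottleneck 7, flow now 31.
Augment S→U→X→T: bottleneck 6, flow now 37.
Augment S→P→V→X→T: bottleneck 7, flow now 44.
No augmenting path remains; maximum flow = 44.
In the residual graph, reachable from S: {S, P, R, U, V, X}.
Min-cut edges: S→T (3), R→T (14), U→W (7), V→T (7), X→T (13); capacity 3 + 14 + 7 + 7 + 13 = 44.
This cut is saturated, so no flow can exceed 44.

44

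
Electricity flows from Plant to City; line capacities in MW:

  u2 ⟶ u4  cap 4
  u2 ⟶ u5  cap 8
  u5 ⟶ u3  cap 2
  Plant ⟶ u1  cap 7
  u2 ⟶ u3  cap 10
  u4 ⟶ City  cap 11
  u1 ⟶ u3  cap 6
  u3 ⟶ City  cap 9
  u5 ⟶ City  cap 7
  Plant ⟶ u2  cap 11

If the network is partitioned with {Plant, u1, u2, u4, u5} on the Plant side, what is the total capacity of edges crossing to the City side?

36

Edges leaving {Plant, u1, u2, u4, u5}: u1→u3 (6), u2→u3 (10), u4→City (11), u5→u3 (2), u5→City (7).
Cut capacity = 6 + 10 + 11 + 2 + 7 = 36.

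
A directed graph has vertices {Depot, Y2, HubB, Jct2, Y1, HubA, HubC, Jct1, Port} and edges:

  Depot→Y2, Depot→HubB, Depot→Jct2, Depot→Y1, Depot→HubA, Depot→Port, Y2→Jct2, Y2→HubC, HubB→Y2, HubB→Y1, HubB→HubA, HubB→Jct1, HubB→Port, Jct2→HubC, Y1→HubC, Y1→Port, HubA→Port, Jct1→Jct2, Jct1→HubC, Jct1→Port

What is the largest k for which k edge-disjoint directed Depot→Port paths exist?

4

Assign every edge capacity 1; by Menger, the answer equals the max flow.
Path Depot→Port (+1); total 1.
Path Depot→HubB→Port (+1); total 2.
Path Depot→Y1→Port (+1); total 3.
Path Depot→HubA→Port (+1); total 4.
No residual Depot→Port path; max flow = 4.
Certifying cut of size 4: {Depot→HubA, Depot→HubB, Depot→Port, Depot→Y1}.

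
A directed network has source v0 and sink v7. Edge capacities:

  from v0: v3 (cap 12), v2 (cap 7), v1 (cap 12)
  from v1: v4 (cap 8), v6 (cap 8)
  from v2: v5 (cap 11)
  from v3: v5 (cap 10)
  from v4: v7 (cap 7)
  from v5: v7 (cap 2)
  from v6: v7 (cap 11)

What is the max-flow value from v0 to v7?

Augment v0→v1→v4→v7: bottleneck 7, flow now 7.
Augment v0→v1→v6→v7: bottleneck 5, flow now 12.
Augment v0→v2→v5→v7: bottleneck 2, flow now 14.
No augmenting path remains; maximum flow = 14.
In the residual graph, reachable from v0: {v0, v2, v3, v5}.
Min-cut edges: v0→v1 (12), v5→v7 (2); capacity 12 + 2 = 14.
This cut is saturated, so no flow can exceed 14.

14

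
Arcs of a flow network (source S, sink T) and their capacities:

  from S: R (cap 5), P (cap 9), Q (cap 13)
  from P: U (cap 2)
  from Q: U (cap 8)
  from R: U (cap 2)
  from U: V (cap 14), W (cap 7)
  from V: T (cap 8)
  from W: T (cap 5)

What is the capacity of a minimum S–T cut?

Augment S→P→U→V→T: bottleneck 2, flow now 2.
Augment S→Q→U→V→T: bottleneck 6, flow now 8.
Augment S→Q→U→W→T: bottleneck 2, flow now 10.
Augment S→R→U→W→T: bottleneck 2, flow now 12.
No augmenting path remains; maximum flow = 12.
By max-flow min-cut, the minimum cut capacity equals the max flow.
In the residual graph, reachable from S: {S, P, Q, R}.
Min-cut edges: P→U (2), Q→U (8), R→U (2); capacity 2 + 8 + 2 = 12.

12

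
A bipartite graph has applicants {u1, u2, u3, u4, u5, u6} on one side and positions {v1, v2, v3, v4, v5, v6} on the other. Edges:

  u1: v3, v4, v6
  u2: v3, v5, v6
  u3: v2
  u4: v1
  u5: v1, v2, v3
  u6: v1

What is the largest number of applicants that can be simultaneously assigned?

Unit-capacity flow: source→left, listed edges, right→sink; max matching = max flow.
Augmenting path u1→v3 (+1); matched 1.
Augmenting path u2→v5 (+1); matched 2.
Augmenting path u3→v2 (+1); matched 3.
Augmenting path u4→v1 (+1); matched 4.
Augmenting path u5→v3→u1→v4 (+1); matched 5.
No augmenting path remains; maximum matching = 5.
König certificate: {u1, u2, u3, u5, v1} is a vertex cover of size 5 (every listed pair touches it), so no matching can be larger.

5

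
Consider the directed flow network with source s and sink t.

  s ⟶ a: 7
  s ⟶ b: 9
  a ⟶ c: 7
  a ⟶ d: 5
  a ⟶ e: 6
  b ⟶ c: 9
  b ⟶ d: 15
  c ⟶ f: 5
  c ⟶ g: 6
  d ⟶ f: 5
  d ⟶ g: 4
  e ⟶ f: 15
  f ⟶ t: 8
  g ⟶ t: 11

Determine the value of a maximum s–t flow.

16

Augment s→a→c→f→t: bottleneck 5, flow now 5.
Augment s→a→c→g→t: bottleneck 2, flow now 7.
Augment s→b→c→g→t: bottleneck 4, flow now 11.
Augment s→b→d→f→t: bottleneck 3, flow now 14.
Augment s→b→d→g→t: bottleneck 2, flow now 16.
No augmenting path remains; maximum flow = 16.
In the residual graph, reachable from s: {s}.
Min-cut edges: s→a (7), s→b (9); capacity 7 + 9 = 16.
This cut is saturated, so no flow can exceed 16.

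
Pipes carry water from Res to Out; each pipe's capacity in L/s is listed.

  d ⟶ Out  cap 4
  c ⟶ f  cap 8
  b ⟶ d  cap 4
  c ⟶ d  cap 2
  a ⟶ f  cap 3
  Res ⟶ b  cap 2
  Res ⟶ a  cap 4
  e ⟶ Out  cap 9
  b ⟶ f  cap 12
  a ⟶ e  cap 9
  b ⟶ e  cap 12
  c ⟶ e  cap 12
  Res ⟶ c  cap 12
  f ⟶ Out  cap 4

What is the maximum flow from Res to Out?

Augment Res→a→e→Out: bottleneck 4, flow now 4.
Augment Res→b→d→Out: bottleneck 2, flow now 6.
Augment Res→c→d→Out: bottleneck 2, flow now 8.
Augment Res→c→e→Out: bottleneck 5, flow now 13.
Augment Res→c→f→Out: bottleneck 4, flow now 17.
No augmenting path remains; maximum flow = 17.
In the residual graph, reachable from Res: {Res, a, c, e, f}.
Min-cut edges: Res→b (2), c→d (2), e→Out (9), f→Out (4); capacity 2 + 2 + 9 + 4 = 17.
This cut is saturated, so no flow can exceed 17.

17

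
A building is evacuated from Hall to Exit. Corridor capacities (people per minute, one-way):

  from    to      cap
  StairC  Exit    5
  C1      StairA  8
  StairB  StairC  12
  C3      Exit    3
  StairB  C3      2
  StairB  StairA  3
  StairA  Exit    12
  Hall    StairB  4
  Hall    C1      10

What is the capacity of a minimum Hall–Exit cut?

12

Augment Hall→C1→StairA→Exit: bottleneck 8, flow now 8.
Augment Hall→StairB→StairA→Exit: bottleneck 3, flow now 11.
Augment Hall→StairB→StairC→Exit: bottleneck 1, flow now 12.
No augmenting path remains; maximum flow = 12.
By max-flow min-cut, the minimum cut capacity equals the max flow.
In the residual graph, reachable from Hall: {Hall, C1}.
Min-cut edges: Hall→StairB (4), C1→StairA (8); capacity 4 + 8 = 12.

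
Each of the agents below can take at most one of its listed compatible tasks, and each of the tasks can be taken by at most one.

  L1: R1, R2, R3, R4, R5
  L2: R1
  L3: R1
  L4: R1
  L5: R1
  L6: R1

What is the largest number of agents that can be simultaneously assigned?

2

Unit-capacity flow: source→left, listed edges, right→sink; max matching = max flow.
Augmenting path L1→R1 (+1); matched 1.
Augmenting path L2→R1→L1→R2 (+1); matched 2.
No augmenting path remains; maximum matching = 2.
König certificate: {L1, R1} is a vertex cover of size 2 (every listed pair touches it), so no matching can be larger.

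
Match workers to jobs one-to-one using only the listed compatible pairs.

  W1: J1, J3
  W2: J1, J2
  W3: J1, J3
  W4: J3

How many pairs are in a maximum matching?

Unit-capacity flow: source→left, listed edges, right→sink; max matching = max flow.
Augmenting path W1→J1 (+1); matched 1.
Augmenting path W2→J2 (+1); matched 2.
Augmenting path W3→J3 (+1); matched 3.
No augmenting path remains; maximum matching = 3.
König certificate: {W2, J1, J3} is a vertex cover of size 3 (every listed pair touches it), so no matching can be larger.

3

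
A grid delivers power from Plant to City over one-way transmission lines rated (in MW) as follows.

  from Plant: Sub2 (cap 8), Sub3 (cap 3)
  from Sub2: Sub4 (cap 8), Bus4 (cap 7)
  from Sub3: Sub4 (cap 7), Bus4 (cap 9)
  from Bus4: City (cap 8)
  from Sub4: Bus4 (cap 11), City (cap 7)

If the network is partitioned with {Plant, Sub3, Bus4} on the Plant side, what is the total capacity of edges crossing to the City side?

Edges leaving {Plant, Sub3, Bus4}: Plant→Sub2 (8), Sub3→Sub4 (7), Bus4→City (8).
Cut capacity = 8 + 7 + 8 = 23.

23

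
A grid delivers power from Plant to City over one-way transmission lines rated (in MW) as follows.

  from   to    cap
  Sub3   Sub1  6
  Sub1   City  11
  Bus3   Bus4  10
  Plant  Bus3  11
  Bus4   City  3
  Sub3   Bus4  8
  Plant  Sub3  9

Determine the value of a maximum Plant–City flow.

Augment Plant→Sub3→Sub1→City: bottleneck 6, flow now 6.
Augment Plant→Sub3→Bus4→City: bottleneck 3, flow now 9.
No augmenting path remains; maximum flow = 9.
In the residual graph, reachable from Plant: {Plant, Sub3, Bus3, Bus4}.
Min-cut edges: Sub3→Sub1 (6), Bus4→City (3); capacity 6 + 3 = 9.
This cut is saturated, so no flow can exceed 9.

9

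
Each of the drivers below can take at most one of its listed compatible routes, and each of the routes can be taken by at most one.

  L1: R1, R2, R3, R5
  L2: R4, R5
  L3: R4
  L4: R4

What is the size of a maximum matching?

Unit-capacity flow: source→left, listed edges, right→sink; max matching = max flow.
Augmenting path L1→R1 (+1); matched 1.
Augmenting path L2→R4 (+1); matched 2.
Augmenting path L3→R4→L2→R5 (+1); matched 3.
No augmenting path remains; maximum matching = 3.
König certificate: {L1, L2, R4} is a vertex cover of size 3 (every listed pair touches it), so no matching can be larger.

3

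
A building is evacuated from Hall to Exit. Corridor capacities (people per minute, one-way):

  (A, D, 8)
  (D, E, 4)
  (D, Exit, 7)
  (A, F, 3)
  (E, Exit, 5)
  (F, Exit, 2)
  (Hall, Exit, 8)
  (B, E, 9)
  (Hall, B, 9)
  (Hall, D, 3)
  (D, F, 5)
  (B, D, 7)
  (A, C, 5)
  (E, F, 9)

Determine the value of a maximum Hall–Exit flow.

Augment Hall→Exit: bottleneck 8, flow now 8.
Augment Hall→D→Exit: bottleneck 3, flow now 11.
Augment Hall→B→D→Exit: bottleneck 4, flow now 15.
Augment Hall→B→E→Exit: bottleneck 5, flow now 20.
No augmenting path remains; maximum flow = 20.
In the residual graph, reachable from Hall: {Hall}.
Min-cut edges: Hall→B (9), Hall→D (3), Hall→Exit (8); capacity 9 + 3 + 8 = 20.
This cut is saturated, so no flow can exceed 20.

20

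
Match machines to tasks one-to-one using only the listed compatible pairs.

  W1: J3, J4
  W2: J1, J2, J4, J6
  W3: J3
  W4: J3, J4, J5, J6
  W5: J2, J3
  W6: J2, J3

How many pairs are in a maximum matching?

5

Unit-capacity flow: source→left, listed edges, right→sink; max matching = max flow.
Augmenting path W1→J3 (+1); matched 1.
Augmenting path W2→J1 (+1); matched 2.
Augmenting path W4→J4 (+1); matched 3.
Augmenting path W5→J2 (+1); matched 4.
Augmenting path W3→J3→W1→J4→W4→J5 (+1); matched 5.
No augmenting path remains; maximum matching = 5.
König certificate: {W1, W2, W4, J2, J3} is a vertex cover of size 5 (every listed pair touches it), so no matching can be larger.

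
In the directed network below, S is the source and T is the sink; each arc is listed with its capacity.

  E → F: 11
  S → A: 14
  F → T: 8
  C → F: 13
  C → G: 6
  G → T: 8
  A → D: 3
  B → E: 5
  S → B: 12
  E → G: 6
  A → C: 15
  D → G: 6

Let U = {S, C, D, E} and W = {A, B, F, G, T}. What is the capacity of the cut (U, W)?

68

Edges leaving {S, C, D, E}: S→A (14), S→B (12), C→F (13), C→G (6), D→G (6), E→F (11), E→G (6).
Cut capacity = 14 + 12 + 13 + 6 + 6 + 11 + 6 = 68.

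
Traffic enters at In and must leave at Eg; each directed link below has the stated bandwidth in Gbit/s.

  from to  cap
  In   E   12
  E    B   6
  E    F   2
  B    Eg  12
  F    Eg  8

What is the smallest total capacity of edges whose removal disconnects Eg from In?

Augment In→E→B→Eg: bottleneck 6, flow now 6.
Augment In→E→F→Eg: bottleneck 2, flow now 8.
No augmenting path remains; maximum flow = 8.
By max-flow min-cut, the minimum cut capacity equals the max flow.
In the residual graph, reachable from In: {In, E}.
Min-cut edges: E→B (6), E→F (2); capacity 6 + 2 = 8.

8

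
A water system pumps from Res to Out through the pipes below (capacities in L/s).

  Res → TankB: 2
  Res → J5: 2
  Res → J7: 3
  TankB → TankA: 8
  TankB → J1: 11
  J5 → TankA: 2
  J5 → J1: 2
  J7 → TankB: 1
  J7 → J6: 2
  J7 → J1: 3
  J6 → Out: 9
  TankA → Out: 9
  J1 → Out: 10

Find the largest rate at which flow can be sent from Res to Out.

Augment Res→TankB→TankA→Out: bottleneck 2, flow now 2.
Augment Res→J5→TankA→Out: bottleneck 2, flow now 4.
Augment Res→J7→J6→Out: bottleneck 2, flow now 6.
Augment Res→J7→J1→Out: bottleneck 1, flow now 7.
No augmenting path remains; maximum flow = 7.
In the residual graph, reachable from Res: {Res}.
Min-cut edges: Res→TankB (2), Res→J5 (2), Res→J7 (3); capacity 2 + 2 + 3 = 7.
This cut is saturated, so no flow can exceed 7.

7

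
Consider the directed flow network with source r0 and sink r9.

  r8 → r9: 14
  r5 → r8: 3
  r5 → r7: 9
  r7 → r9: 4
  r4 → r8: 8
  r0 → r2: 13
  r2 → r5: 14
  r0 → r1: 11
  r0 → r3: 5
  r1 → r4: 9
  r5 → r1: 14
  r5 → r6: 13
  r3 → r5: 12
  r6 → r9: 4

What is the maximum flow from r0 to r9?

19

Augment r0→r1→r4→r8→r9: bottleneck 8, flow now 8.
Augment r0→r2→r5→r6→r9: bottleneck 4, flow now 12.
Augment r0→r2→r5→r7→r9: bottleneck 4, flow now 16.
Augment r0→r2→r5→r8→r9: bottleneck 3, flow now 19.
No augmenting path remains; maximum flow = 19.
In the residual graph, reachable from r0: {r0, r1, r2, r3, r4, r5, r6, r7}.
Min-cut edges: r4→r8 (8), r5→r8 (3), r6→r9 (4), r7→r9 (4); capacity 8 + 3 + 4 + 4 = 19.
This cut is saturated, so no flow can exceed 19.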